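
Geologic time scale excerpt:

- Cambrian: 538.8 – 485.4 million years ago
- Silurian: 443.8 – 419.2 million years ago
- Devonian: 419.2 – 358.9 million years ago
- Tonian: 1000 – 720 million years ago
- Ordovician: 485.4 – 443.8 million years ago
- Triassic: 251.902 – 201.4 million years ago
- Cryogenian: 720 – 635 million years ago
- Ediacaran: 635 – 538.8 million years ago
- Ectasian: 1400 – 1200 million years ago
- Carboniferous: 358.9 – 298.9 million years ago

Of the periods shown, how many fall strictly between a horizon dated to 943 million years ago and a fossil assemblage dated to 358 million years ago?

6

943 Ma sits inside the Tonian (1000–720) and 358 Ma inside the Carboniferous (358.9–298.9); neither of those is wholly between the two dates.
The listed periods lying completely between them are Cryogenian, Ediacaran, Cambrian, Ordovician, Silurian, Devonian — 6 in all.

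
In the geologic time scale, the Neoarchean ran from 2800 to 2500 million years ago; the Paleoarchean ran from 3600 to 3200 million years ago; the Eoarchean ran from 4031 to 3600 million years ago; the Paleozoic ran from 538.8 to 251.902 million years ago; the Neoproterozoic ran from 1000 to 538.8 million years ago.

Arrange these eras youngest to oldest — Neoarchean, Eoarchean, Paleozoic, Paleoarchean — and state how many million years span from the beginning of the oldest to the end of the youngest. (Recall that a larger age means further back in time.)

Paleozoic, Neoarchean, Paleoarchean, Eoarchean; total span 3779.098 Myr

From the excerpt: Neoarchean 2800–2500; Eoarchean 4031–3600; Paleozoic 538.8–251.902; Paleoarchean 3600–3200 (Ma).
Larger Ma is earlier, so the oldest is Eoarchean and the youngest is Paleozoic; youngest to oldest: Paleozoic, Neoarchean, Paleoarchean, Eoarchean.
Oldest start 4031 minus youngest end 251.902 gives 3779.098 Myr overall.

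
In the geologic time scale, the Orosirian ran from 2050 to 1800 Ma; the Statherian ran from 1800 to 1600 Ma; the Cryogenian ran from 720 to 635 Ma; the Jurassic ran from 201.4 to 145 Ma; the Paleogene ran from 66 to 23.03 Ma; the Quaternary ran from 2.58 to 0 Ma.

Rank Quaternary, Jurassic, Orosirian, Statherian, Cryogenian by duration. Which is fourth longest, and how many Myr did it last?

Start − end for each: Quaternary 2.58 − 0 = 2.58; Jurassic 201.4 − 145 = 56.4; Orosirian 2050 − 1800 = 250; Statherian 1800 − 1600 = 200; Cryogenian 720 − 635 = 85.
Ranking these from longest: Orosirian > Statherian > Cryogenian > Jurassic > Quaternary.
Position 4 in that ranking is Jurassic, which lasted 56.4 Myr.

Jurassic, 56.4 million years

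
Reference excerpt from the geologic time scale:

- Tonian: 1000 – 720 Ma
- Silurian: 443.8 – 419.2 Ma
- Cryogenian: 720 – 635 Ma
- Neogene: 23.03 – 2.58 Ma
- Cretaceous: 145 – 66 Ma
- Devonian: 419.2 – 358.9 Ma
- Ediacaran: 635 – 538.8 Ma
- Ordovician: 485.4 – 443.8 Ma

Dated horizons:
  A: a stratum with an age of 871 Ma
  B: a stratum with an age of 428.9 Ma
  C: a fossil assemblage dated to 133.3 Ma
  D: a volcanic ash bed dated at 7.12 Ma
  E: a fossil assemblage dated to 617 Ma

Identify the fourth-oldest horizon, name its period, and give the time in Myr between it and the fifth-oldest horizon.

Larger Ma means older, so oldest first: A 871 > E 617 > B 428.9 > C 133.3 > D 7.12.
Counting 4 along gives C (133.3 Ma); the excerpt puts that inside the Cretaceous, 145–66 Ma.
Next in line is D (7.12 Ma), and 133.3 − 7.12 = 126.18 Myr.

C, in the Cretaceous; 126.18 million years to D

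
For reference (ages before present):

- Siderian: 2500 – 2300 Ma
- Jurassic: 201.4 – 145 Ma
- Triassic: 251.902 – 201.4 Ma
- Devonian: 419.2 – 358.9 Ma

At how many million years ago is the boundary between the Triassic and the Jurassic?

The Triassic ends and the Jurassic begins at 201.4 Ma.

201.4 Ma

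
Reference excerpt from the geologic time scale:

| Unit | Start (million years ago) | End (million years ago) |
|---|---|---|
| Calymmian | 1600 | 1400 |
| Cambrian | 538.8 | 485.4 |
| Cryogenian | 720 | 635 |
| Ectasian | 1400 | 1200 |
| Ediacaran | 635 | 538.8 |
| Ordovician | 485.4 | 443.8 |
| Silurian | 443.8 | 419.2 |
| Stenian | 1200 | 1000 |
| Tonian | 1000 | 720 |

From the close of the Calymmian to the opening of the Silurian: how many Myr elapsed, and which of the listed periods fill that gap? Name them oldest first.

End of Calymmian = 1400 Ma; start of Silurian = 443.8 Ma.
Gap = 1400 − 443.8 = 956.2 Myr.
Periods wholly inside 1400–443.8 Ma: Ectasian (1400–1200), Stenian (1200–1000), Tonian (1000–720), Cryogenian (720–635), Ediacaran (635–538.8), Cambrian (538.8–485.4), Ordovician (485.4–443.8).

956.2 million years; Ectasian, Stenian, Tonian, Cryogenian, Ediacaran, Cambrian, Ordovician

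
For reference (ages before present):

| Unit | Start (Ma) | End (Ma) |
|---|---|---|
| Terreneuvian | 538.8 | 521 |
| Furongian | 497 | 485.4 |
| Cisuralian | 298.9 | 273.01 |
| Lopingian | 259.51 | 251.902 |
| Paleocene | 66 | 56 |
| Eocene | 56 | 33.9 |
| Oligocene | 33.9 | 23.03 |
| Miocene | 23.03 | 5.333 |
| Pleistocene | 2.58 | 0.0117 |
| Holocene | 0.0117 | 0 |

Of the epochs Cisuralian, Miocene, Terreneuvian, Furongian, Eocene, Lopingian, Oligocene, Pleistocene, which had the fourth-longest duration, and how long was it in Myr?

Miocene, 17.697 million years

Durations: Cisuralian 25.89; Miocene 17.697; Terreneuvian 17.8; Furongian 11.6; Eocene 22.1; Lopingian 7.608; Oligocene 10.87; Pleistocene 2.5683 Myr.
Sorted longest-first: Cisuralian (25.89), Eocene (22.1), Terreneuvian (17.8), Miocene (17.697), Furongian (11.6), Oligocene (10.87), Lopingian (7.608), Pleistocene (2.5683).
The fourth longest is Miocene at 17.697 Myr.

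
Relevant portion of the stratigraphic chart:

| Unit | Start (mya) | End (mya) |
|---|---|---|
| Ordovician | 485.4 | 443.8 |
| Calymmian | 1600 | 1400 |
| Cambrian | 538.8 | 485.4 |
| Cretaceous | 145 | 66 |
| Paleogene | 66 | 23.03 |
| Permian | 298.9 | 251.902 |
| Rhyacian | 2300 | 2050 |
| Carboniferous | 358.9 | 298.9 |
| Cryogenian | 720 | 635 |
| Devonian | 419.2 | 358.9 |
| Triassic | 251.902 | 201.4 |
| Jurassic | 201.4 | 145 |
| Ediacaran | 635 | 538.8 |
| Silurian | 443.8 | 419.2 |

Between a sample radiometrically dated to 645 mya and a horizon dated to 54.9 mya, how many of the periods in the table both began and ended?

645 Ma sits inside the Cryogenian (720–635) and 54.9 Ma inside the Paleogene (66–23.03); neither of those is wholly between the two dates.
The listed periods lying completely between them are Ediacaran, Cambrian, Ordovician, Silurian, Devonian, Carboniferous, Permian, Triassic, Jurassic, Cretaceous — 10 in all.

10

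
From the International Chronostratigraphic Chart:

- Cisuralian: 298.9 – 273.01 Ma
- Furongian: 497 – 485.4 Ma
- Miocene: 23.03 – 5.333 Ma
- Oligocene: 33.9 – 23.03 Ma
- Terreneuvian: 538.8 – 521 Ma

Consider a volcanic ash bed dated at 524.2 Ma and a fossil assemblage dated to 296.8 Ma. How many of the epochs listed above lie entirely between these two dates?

1

The older date is 524.2 Ma and the younger is 296.8 Ma.
Epochs with start < 524.2 and end > 296.8 Ma: Furongian (497–485.4).
That is 1 complete epoch.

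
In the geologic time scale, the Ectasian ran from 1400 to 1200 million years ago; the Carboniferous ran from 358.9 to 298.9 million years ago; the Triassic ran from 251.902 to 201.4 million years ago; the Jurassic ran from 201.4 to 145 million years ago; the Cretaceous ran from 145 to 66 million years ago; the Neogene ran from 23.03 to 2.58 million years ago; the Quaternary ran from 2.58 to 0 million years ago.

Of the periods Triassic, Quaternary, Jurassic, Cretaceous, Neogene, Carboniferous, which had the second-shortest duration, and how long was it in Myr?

Durations: Triassic 50.502; Quaternary 2.58; Jurassic 56.4; Cretaceous 79; Neogene 20.45; Carboniferous 60 Myr.
Sorted shortest-first: Quaternary (2.58), Neogene (20.45), Triassic (50.502), Jurassic (56.4), Carboniferous (60), Cretaceous (79).
The second shortest is Neogene at 20.45 Myr.

Neogene, 20.45 million years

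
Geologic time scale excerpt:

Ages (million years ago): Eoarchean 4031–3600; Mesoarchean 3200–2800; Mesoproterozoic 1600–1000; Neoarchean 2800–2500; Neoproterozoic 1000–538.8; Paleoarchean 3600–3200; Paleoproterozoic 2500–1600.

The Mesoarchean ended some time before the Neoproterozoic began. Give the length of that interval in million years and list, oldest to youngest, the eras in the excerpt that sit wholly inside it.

The Mesoarchean closes at 2800 Ma and the Neoproterozoic opens at 1000 Ma, so the interval is 2800 − 1000 = 1800 Myr.
An era fits inside if it starts at or after 2800 Ma and ends at or before 1000 Ma; oldest first that gives Neoarchean, Paleoproterozoic, Mesoproterozoic.

1800 million years; Neoarchean, Paleoproterozoic, Mesoproterozoic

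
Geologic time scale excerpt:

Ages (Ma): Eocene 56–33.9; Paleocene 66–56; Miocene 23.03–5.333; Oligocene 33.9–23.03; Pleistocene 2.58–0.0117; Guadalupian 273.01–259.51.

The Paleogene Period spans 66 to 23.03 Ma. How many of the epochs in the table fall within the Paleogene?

3

Epochs inside 66–23.03 Ma: Paleocene, Eocene, Oligocene — 3 in total.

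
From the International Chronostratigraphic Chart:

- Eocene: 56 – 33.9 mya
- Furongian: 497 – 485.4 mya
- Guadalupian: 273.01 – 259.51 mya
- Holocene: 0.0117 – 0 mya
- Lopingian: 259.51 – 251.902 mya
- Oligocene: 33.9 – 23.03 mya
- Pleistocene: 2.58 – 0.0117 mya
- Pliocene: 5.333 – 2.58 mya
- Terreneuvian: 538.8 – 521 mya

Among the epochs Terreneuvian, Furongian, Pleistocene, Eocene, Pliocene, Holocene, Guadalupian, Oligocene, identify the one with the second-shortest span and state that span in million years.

Pleistocene, 2.5683 million years

Durations: Terreneuvian 17.8; Furongian 11.6; Pleistocene 2.5683; Eocene 22.1; Pliocene 2.753; Holocene 0.0117; Guadalupian 13.5; Oligocene 10.87 Myr.
Sorted shortest-first: Holocene (0.0117), Pleistocene (2.5683), Pliocene (2.753), Oligocene (10.87), Furongian (11.6), Guadalupian (13.5), Terreneuvian (17.8), Eocene (22.1).
The second shortest is Pleistocene at 2.5683 Myr.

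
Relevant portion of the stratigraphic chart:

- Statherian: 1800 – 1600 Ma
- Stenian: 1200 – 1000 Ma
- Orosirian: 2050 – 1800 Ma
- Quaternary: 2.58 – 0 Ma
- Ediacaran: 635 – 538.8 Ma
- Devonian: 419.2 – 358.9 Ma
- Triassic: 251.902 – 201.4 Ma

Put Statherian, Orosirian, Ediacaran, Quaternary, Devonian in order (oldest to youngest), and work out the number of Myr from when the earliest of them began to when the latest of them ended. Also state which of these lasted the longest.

From the excerpt: Statherian 1800–1600; Orosirian 2050–1800; Ediacaran 635–538.8; Quaternary 2.58–0; Devonian 419.2–358.9 (Ma).
Larger Ma is earlier, so the oldest is Orosirian and the youngest is Quaternary; oldest to youngest: Orosirian, Statherian, Ediacaran, Devonian, Quaternary.
Oldest start 2050 minus youngest end 0 gives 2050 Myr overall.
Individual lengths (start − end): Quaternary 2.58; Orosirian 250; Devonian 60.3; Statherian 200; Ediacaran 96.2. The largest is Orosirian at 250 Myr.

Orosirian → Statherian → Ediacaran → Devonian → Quaternary; total span 2050 Myr; longest is Orosirian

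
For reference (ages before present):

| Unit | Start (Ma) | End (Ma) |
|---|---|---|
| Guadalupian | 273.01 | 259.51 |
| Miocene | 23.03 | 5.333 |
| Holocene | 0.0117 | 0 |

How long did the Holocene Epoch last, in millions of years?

0.0117 million years

0.0117 − 0 = 0.0117 million years.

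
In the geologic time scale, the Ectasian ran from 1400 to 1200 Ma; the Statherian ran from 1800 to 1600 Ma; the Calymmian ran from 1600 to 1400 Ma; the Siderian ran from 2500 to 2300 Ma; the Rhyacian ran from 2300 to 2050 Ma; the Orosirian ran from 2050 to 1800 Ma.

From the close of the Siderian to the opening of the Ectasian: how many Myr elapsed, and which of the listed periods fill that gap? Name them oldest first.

900 million years; Rhyacian, Orosirian, Statherian, Calymmian

The Siderian closes at 2300 Ma and the Ectasian opens at 1400 Ma, so the interval is 2300 − 1400 = 900 Myr.
A period fits inside if it starts at or after 2300 Ma and ends at or before 1400 Ma; oldest first that gives Rhyacian, Orosirian, Statherian, Calymmian.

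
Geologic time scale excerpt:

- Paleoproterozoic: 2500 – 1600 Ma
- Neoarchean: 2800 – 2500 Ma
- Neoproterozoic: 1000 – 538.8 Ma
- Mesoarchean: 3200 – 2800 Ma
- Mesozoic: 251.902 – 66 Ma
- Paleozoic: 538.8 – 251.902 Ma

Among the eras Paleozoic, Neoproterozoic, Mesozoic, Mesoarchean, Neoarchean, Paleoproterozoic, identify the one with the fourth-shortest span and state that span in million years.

Durations: Paleozoic 286.898; Neoproterozoic 461.2; Mesozoic 185.902; Mesoarchean 400; Neoarchean 300; Paleoproterozoic 900 Myr.
Sorted shortest-first: Mesozoic (185.902), Paleozoic (286.898), Neoarchean (300), Mesoarchean (400), Neoproterozoic (461.2), Paleoproterozoic (900).
The fourth shortest is Mesoarchean at 400 Myr.

Mesoarchean, 400 million years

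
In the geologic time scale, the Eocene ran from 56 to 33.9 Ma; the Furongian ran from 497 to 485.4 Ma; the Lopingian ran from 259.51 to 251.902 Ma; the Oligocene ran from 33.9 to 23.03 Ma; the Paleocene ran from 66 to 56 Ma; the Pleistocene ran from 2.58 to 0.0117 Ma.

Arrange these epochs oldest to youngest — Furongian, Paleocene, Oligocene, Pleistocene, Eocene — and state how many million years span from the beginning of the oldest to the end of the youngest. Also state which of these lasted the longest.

Furongian → Paleocene → Eocene → Oligocene → Pleistocene; total span 496.9883 Myr; longest is Eocene

From the excerpt: Furongian 497–485.4; Paleocene 66–56; Oligocene 33.9–23.03; Pleistocene 2.58–0.0117; Eocene 56–33.9 (Ma).
Larger Ma is earlier, so the oldest is Furongian and the youngest is Pleistocene; oldest to youngest: Furongian, Paleocene, Eocene, Oligocene, Pleistocene.
Oldest start 497 minus youngest end 0.0117 gives 496.9883 Myr overall.
Individual lengths (start − end): Oligocene 10.87; Eocene 22.1; Pleistocene 2.5683; Paleocene 10; Furongian 11.6. The largest is Eocene at 22.1 Myr.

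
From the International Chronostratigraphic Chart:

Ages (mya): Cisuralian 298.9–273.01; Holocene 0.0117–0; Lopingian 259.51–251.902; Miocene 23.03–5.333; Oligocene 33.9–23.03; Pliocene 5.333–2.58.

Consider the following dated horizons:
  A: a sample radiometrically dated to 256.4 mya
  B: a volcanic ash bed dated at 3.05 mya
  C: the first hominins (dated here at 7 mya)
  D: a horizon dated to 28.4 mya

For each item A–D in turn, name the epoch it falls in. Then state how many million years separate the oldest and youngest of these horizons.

A — Lopingian; B — Pliocene; C — Miocene; D — Oligocene; span 253.35 million years

A: 256.4 Ma lies in 259.51–251.902 Ma, so Lopingian.
B: 3.05 Ma lies in 5.333–2.58 Ma, so Pliocene.
C: 7 Ma lies in 23.03–5.333 Ma, so Miocene.
D: 28.4 Ma lies in 33.9–23.03 Ma, so Oligocene.
Oldest = 256.4 Ma, youngest = 3.05 Ma → span 253.35 Myr.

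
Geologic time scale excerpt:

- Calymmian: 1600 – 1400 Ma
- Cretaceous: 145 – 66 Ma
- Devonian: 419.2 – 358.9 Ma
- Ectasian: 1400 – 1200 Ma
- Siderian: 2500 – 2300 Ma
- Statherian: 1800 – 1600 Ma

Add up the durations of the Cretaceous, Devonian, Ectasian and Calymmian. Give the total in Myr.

539.3 million years

Each duration: Cretaceous = 79; Devonian = 60.3; Ectasian = 200; Calymmian = 200.
Sum: 79 + 60.3 + 200 + 200 = 539.3 Myr.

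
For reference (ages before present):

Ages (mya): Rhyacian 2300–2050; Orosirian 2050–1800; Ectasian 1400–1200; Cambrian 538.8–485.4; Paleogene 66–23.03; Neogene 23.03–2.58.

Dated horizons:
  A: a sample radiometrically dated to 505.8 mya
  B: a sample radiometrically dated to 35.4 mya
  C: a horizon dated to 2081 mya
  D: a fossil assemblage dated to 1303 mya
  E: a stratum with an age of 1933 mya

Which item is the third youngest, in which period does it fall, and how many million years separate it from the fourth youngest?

D, in the Ectasian; 630 million years to E

Sorted youngest-first by Ma: B (35.4), A (505.8), D (1303), E (1933), C (2081).
The third youngest is D at 1303 Ma, which lies in 1400–1200 Ma: the Ectasian.
The fourth youngest is E at 1933 Ma; separation = |1303 − 1933| = 630 Myr.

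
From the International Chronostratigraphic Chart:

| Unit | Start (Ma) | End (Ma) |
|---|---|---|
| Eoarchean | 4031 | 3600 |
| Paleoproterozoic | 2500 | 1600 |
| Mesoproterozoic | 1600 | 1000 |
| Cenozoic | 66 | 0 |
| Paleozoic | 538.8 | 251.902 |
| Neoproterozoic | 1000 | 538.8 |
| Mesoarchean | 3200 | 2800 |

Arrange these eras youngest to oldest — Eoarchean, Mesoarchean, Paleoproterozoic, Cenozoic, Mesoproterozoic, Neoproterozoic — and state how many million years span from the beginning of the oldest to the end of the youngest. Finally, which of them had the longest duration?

Cenozoic → Neoproterozoic → Mesoproterozoic → Paleoproterozoic → Mesoarchean → Eoarchean; total span 4031 Myr; longest is Paleoproterozoic

From the excerpt: Eoarchean 4031–3600; Mesoarchean 3200–2800; Paleoproterozoic 2500–1600; Cenozoic 66–0; Mesoproterozoic 1600–1000; Neoproterozoic 1000–538.8 (Ma).
Larger Ma is earlier, so the oldest is Eoarchean and the youngest is Cenozoic; youngest to oldest: Cenozoic, Neoproterozoic, Mesoproterozoic, Paleoproterozoic, Mesoarchean, Eoarchean.
Oldest start 4031 minus youngest end 0 gives 4031 Myr overall.
Individual lengths (start − end): Mesoarchean 400; Paleoproterozoic 900; Cenozoic 66; Neoproterozoic 461.2; Mesoproterozoic 600; Eoarchean 431. The largest is Paleoproterozoic at 900 Myr.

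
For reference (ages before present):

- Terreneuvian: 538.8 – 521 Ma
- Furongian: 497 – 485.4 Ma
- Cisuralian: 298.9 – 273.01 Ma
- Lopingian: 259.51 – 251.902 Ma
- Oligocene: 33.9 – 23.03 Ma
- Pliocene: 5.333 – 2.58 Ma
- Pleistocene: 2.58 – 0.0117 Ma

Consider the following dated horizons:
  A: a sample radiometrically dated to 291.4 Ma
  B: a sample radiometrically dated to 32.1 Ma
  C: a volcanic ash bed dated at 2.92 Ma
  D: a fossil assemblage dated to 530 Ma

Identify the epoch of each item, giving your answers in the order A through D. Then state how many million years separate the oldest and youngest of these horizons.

A: 291.4 Ma lies in 298.9–273.01 Ma, so Cisuralian.
B: 32.1 Ma lies in 33.9–23.03 Ma, so Oligocene.
C: 2.92 Ma lies in 5.333–2.58 Ma, so Pliocene.
D: 530 Ma lies in 538.8–521 Ma, so Terreneuvian.
Oldest = 530 Ma, youngest = 2.92 Ma → span 527.08 Myr.

A — Cisuralian; B — Oligocene; C — Pliocene; D — Terreneuvian; span 527.08 million years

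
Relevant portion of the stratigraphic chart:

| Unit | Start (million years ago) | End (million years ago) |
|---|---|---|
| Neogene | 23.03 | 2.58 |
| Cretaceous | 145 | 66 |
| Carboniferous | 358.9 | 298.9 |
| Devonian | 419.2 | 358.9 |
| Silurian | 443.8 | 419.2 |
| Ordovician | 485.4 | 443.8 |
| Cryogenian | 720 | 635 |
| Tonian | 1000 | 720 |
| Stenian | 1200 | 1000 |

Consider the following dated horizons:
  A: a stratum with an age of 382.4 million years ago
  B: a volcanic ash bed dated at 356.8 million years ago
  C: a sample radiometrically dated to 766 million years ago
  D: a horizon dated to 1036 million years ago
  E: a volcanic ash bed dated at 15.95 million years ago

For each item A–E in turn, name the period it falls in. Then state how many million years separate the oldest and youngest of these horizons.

A — Devonian; B — Carboniferous; C — Tonian; D — Stenian; E — Neogene; span 1020.05 million years

Match each age against the start–end ranges in the excerpt: A = 382.4 Ma → Devonian (419.2–358.9); B = 356.8 Ma → Carboniferous (358.9–298.9); C = 766 Ma → Tonian (1000–720); D = 1036 Ma → Stenian (1200–1000); E = 15.95 Ma → Neogene (23.03–2.58).
The largest age is 1036 Ma and the smallest is 15.95 Ma; their difference is 1020.05 Myr.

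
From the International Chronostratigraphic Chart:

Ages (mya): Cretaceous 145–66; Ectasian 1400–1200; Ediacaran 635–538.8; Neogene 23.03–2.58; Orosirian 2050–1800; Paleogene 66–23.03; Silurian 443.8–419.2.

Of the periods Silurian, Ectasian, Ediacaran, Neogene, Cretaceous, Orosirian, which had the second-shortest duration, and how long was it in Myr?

Durations: Silurian 24.6; Ectasian 200; Ediacaran 96.2; Neogene 20.45; Cretaceous 79; Orosirian 250 Myr.
Sorted shortest-first: Neogene (20.45), Silurian (24.6), Cretaceous (79), Ediacaran (96.2), Ectasian (200), Orosirian (250).
The second shortest is Silurian at 24.6 Myr.

Silurian, 24.6 million years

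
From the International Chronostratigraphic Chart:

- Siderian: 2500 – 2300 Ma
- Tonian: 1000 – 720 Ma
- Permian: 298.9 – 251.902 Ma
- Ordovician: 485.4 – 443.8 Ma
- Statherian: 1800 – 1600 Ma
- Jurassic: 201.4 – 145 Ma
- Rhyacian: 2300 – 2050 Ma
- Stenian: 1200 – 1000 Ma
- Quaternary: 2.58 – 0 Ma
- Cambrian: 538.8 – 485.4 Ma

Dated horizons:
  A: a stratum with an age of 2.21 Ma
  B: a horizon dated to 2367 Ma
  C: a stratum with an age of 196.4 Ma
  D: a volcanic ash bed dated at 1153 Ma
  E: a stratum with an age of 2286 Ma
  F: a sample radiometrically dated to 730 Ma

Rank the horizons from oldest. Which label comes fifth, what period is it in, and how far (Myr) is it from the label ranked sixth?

C, in the Jurassic; 194.19 million years to A

Larger Ma means older, so oldest first: B 2367 > E 2286 > D 1153 > F 730 > C 196.4 > A 2.21.
Counting 5 along gives C (196.4 Ma); the excerpt puts that inside the Jurassic, 201.4–145 Ma.
Next in line is A (2.21 Ma), and 196.4 − 2.21 = 194.19 Myr.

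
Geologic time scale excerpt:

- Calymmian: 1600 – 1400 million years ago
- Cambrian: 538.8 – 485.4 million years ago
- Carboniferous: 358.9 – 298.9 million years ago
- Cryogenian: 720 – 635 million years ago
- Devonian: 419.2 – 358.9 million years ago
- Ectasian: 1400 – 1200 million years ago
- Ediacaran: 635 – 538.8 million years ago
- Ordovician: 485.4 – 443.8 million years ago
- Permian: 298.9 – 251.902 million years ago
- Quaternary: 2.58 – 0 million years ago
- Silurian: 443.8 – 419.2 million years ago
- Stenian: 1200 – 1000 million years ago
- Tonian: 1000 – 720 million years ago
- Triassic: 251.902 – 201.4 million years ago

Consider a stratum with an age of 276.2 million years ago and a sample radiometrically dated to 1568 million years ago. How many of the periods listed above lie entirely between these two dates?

10

1568 Ma sits inside the Calymmian (1600–1400) and 276.2 Ma inside the Permian (298.9–251.902); neither of those is wholly between the two dates.
The listed periods lying completely between them are Ectasian, Stenian, Tonian, Cryogenian, Ediacaran, Cambrian, Ordovician, Silurian, Devonian, Carboniferous — 10 in all.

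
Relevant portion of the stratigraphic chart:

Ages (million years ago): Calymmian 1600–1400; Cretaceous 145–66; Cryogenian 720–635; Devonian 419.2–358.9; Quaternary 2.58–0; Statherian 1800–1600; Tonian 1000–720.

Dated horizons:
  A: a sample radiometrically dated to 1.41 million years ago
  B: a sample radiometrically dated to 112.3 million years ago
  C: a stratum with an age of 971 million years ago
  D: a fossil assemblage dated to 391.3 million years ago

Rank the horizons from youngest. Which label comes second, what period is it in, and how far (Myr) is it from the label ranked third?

B, in the Cretaceous; 279 million years to D

Smaller Ma means younger, so youngest first: A 1.41 < B 112.3 < D 391.3 < C 971.
Counting 2 along gives B (112.3 Ma); the excerpt puts that inside the Cretaceous, 145–66 Ma.
Next in line is D (391.3 Ma), and 391.3 − 112.3 = 279 Myr.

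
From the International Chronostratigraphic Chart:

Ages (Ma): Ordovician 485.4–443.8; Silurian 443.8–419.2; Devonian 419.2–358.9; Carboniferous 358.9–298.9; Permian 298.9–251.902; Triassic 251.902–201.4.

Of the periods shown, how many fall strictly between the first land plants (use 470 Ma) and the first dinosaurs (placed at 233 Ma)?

4

The older date is 470 Ma and the younger is 233 Ma.
Periods with start < 470 and end > 233 Ma: Silurian (443.8–419.2), Devonian (419.2–358.9), Carboniferous (358.9–298.9), Permian (298.9–251.902).
That is 4 complete periods.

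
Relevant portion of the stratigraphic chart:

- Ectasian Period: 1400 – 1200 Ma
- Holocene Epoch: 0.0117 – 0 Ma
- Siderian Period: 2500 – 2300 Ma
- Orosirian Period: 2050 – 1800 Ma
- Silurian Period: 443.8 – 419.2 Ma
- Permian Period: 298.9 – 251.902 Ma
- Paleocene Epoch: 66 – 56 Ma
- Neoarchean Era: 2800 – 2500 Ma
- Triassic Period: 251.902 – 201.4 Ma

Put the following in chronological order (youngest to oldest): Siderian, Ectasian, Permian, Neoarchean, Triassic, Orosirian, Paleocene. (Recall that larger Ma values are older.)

Paleocene, Triassic, Permian, Ectasian, Orosirian, Siderian, Neoarchean

Sorting by start age (ascending Ma, since larger Ma = older): Paleocene start 66, Triassic start 251.902, Permian start 298.9, Ectasian start 1400, Orosirian start 2050, Siderian start 2500, Neoarchean start 2800.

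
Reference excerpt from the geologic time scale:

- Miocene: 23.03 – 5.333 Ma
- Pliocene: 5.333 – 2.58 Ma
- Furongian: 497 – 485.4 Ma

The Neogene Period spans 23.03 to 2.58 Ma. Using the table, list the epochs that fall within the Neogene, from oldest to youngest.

Miocene, Pliocene

Epochs with both bounds inside 23.03–2.58 Ma: Miocene (23.03–5.333), Pliocene (5.333–2.58).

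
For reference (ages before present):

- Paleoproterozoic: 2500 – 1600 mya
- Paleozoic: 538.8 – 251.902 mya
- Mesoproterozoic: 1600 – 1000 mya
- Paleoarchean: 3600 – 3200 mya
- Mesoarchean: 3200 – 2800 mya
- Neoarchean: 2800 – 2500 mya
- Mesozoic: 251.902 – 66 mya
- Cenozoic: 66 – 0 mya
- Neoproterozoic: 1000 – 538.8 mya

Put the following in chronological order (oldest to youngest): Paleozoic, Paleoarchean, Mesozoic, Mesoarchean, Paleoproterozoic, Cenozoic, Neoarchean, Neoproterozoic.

Read off each span (Ma): Paleozoic 538.8–251.902; Paleoarchean 3600–3200; Mesozoic 251.902–66; Mesoarchean 3200–2800; Paleoproterozoic 2500–1600; Cenozoic 66–0; Neoarchean 2800–2500; Neoproterozoic 1000–538.8.
Larger Ma is older, so oldest→youngest is Paleoarchean, Mesoarchean, Neoarchean, Paleoproterozoic, Neoproterozoic, Paleozoic, Mesozoic, Cenozoic.

Paleoarchean, then Mesoarchean, then Neoarchean, then Paleoproterozoic, then Neoproterozoic, then Paleozoic, then Mesozoic, then Cenozoic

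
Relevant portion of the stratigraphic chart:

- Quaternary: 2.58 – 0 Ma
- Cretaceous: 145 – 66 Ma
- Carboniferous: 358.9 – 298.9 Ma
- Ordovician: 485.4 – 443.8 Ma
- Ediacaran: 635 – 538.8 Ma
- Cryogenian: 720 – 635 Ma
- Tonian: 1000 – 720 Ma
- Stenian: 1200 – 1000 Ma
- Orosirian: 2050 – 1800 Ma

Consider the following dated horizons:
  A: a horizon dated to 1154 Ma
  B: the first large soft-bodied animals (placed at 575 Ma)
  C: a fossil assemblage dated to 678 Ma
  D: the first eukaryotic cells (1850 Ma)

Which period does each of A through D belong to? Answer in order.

A — Stenian; B — Ediacaran; C — Cryogenian; D — Orosirian

A: 1154 Ma lies in 1200–1000 Ma, so Stenian.
B: 575 Ma lies in 635–538.8 Ma, so Ediacaran.
C: 678 Ma lies in 720–635 Ma, so Cryogenian.
D: 1850 Ma lies in 2050–1800 Ma, so Orosirian.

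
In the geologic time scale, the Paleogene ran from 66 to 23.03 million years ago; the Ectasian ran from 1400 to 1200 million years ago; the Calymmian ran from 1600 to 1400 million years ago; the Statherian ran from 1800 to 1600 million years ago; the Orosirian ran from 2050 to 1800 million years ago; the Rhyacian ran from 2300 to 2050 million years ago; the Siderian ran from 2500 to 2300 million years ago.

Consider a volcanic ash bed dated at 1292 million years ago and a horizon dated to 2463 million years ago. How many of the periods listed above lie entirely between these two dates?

4

The older date is 2463 Ma and the younger is 1292 Ma.
Periods with start < 2463 and end > 1292 Ma: Rhyacian (2300–2050), Orosirian (2050–1800), Statherian (1800–1600), Calymmian (1600–1400).
That is 4 complete periods.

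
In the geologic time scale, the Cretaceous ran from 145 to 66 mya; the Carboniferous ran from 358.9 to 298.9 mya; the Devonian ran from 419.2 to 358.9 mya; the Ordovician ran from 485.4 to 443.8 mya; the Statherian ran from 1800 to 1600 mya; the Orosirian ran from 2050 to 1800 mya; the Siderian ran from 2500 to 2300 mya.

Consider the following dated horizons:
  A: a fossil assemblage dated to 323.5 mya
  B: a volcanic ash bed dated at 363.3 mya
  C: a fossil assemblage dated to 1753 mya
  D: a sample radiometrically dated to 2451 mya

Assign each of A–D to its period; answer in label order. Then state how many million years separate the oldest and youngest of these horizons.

A — Carboniferous; B — Devonian; C — Statherian; D — Siderian; span 2127.5 million years

Match each age against the start–end ranges in the excerpt: A = 323.5 Ma → Carboniferous (358.9–298.9); B = 363.3 Ma → Devonian (419.2–358.9); C = 1753 Ma → Statherian (1800–1600); D = 2451 Ma → Siderian (2500–2300).
The largest age is 2451 Ma and the smallest is 323.5 Ma; their difference is 2127.5 Myr.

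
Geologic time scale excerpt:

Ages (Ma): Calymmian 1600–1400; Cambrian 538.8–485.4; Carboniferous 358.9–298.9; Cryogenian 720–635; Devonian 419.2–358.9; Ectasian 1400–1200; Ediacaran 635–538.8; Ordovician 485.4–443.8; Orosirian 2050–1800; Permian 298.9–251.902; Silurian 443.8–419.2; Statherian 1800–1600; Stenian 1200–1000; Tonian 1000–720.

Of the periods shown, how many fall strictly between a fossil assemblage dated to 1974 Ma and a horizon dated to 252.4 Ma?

12

1974 Ma sits inside the Orosirian (2050–1800) and 252.4 Ma inside the Permian (298.9–251.902); neither of those is wholly between the two dates.
The listed periods lying completely between them are Statherian, Calymmian, Ectasian, Stenian, Tonian, Cryogenian, Ediacaran, Cambrian, Ordovician, Silurian, Devonian, Carboniferous — 12 in all.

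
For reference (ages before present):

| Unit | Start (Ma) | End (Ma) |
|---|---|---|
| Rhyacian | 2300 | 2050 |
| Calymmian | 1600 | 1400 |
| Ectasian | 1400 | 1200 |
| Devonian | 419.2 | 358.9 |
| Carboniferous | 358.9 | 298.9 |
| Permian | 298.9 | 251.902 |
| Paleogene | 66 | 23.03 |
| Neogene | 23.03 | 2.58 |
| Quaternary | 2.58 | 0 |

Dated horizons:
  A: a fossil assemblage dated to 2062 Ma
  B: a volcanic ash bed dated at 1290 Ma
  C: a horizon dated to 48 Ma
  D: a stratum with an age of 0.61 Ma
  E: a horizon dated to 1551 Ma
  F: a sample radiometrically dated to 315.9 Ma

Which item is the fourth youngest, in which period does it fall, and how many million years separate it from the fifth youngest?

B, in the Ectasian; 261 million years to E

Smaller Ma means younger, so youngest first: D 0.61 < C 48 < F 315.9 < B 1290 < E 1551 < A 2062.
Counting 4 along gives B (1290 Ma); the excerpt puts that inside the Ectasian, 1400–1200 Ma.
Next in line is E (1551 Ma), and 1551 − 1290 = 261 Myr.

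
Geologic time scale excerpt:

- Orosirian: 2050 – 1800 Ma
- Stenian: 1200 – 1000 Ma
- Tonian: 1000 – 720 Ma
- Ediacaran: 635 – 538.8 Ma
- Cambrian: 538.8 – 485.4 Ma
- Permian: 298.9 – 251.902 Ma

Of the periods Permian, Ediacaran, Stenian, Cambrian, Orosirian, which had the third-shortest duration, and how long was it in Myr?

Durations: Permian 46.998; Ediacaran 96.2; Stenian 200; Cambrian 53.4; Orosirian 250 Myr.
Sorted shortest-first: Permian (46.998), Cambrian (53.4), Ediacaran (96.2), Stenian (200), Orosirian (250).
The third shortest is Ediacaran at 96.2 Myr.

Ediacaran, 96.2 million years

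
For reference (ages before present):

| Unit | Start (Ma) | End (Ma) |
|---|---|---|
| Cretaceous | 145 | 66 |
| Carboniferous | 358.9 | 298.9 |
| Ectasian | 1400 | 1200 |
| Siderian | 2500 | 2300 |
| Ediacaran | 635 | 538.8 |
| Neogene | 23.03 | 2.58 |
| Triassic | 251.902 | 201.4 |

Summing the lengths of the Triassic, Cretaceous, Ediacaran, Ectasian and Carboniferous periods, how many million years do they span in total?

Duration is start − end for each: (251.902 − 201.4) + (145 − 66) + (635 − 538.8) + (1400 − 1200) + (358.9 − 298.9).
That is 50.502 + 79 + 96.2 + 200 + 60, which totals 485.702 million years.

485.702 million years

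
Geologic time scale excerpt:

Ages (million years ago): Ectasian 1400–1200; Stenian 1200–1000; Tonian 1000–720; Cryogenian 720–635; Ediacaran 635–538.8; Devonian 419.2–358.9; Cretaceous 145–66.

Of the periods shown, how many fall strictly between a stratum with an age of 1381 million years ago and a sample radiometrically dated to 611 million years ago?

3

1381 Ma sits inside the Ectasian (1400–1200) and 611 Ma inside the Ediacaran (635–538.8); neither of those is wholly between the two dates.
The listed periods lying completely between them are Stenian, Tonian, Cryogenian — 3 in all.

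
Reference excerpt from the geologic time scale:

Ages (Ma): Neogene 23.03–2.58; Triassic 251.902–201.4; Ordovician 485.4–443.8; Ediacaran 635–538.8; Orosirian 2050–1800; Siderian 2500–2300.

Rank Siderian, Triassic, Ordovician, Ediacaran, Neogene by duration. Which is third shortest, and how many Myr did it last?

Durations: Siderian 200; Triassic 50.502; Ordovician 41.6; Ediacaran 96.2; Neogene 20.45 Myr.
Sorted shortest-first: Neogene (20.45), Ordovician (41.6), Triassic (50.502), Ediacaran (96.2), Siderian (200).
The third shortest is Triassic at 50.502 Myr.

Triassic, 50.502 million years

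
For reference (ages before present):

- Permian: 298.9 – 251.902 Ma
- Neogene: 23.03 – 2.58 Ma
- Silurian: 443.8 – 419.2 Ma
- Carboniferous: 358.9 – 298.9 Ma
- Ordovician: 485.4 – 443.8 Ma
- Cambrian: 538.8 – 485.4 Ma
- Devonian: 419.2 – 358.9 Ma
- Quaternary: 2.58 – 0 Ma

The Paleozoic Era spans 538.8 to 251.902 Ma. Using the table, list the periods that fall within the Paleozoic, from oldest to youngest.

Cambrian, Ordovician, Silurian, Devonian, Carboniferous, Permian

Periods with both bounds inside 538.8–251.902 Ma: Cambrian (538.8–485.4), Ordovician (485.4–443.8), Silurian (443.8–419.2), Devonian (419.2–358.9), Carboniferous (358.9–298.9), Permian (298.9–251.902).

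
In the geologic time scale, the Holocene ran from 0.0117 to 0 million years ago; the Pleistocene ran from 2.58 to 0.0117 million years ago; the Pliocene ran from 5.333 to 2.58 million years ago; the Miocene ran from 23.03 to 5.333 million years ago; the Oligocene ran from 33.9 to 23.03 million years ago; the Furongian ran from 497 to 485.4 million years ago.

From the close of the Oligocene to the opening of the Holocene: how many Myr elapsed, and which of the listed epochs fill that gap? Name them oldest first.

23.0183 million years; Miocene, Pliocene, Pleistocene

The Oligocene closes at 23.03 Ma and the Holocene opens at 0.0117 Ma, so the interval is 23.03 − 0.0117 = 23.0183 Myr.
An epoch fits inside if it starts at or after 23.03 Ma and ends at or before 0.0117 Ma; oldest first that gives Miocene, Pliocene, Pleistocene.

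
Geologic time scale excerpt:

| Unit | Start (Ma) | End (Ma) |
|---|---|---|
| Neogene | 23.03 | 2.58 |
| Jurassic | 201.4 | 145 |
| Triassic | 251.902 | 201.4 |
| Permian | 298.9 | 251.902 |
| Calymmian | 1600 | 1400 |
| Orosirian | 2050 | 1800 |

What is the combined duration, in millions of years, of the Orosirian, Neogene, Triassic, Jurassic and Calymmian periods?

577.352 million years

Each duration: Orosirian = 250; Neogene = 20.45; Triassic = 50.502; Jurassic = 56.4; Calymmian = 200.
Sum: 250 + 20.45 + 50.502 + 56.4 + 200 = 577.352 Myr.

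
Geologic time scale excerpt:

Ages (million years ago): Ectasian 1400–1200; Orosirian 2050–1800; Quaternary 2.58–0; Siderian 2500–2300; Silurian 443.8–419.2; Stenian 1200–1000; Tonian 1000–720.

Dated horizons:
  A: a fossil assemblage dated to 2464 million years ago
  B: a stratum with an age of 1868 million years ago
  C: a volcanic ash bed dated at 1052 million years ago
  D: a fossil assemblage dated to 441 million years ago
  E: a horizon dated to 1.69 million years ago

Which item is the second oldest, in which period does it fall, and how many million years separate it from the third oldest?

Larger Ma means older, so oldest first: A 2464 > B 1868 > C 1052 > D 441 > E 1.69.
Counting 2 along gives B (1868 Ma); the excerpt puts that inside the Orosirian, 2050–1800 Ma.
Next in line is C (1052 Ma), and 1868 − 1052 = 816 Myr.

B, in the Orosirian; 816 million years to C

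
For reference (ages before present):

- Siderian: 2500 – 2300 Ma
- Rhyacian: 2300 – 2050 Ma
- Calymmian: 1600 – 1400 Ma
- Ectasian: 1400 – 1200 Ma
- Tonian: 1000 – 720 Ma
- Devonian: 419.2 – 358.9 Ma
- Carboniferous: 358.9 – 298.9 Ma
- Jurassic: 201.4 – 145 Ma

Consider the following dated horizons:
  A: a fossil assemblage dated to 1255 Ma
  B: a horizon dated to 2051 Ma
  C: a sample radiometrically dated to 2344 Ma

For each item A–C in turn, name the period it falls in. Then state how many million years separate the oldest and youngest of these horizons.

A — Ectasian; B — Rhyacian; C — Siderian; span 1089 million years

A: 1255 Ma lies in 1400–1200 Ma, so Ectasian.
B: 2051 Ma lies in 2300–2050 Ma, so Rhyacian.
C: 2344 Ma lies in 2500–2300 Ma, so Siderian.
Oldest = 2344 Ma, youngest = 1255 Ma → span 1089 Myr.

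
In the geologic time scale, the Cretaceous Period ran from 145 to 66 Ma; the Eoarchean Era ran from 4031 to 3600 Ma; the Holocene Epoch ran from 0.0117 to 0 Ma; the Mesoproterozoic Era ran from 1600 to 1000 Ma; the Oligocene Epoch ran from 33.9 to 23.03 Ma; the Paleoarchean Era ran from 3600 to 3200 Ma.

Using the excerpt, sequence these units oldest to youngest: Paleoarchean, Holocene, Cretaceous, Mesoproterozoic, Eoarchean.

Eoarchean → Paleoarchean → Mesoproterozoic → Cretaceous → Holocene

Read off each span (Ma): Paleoarchean 3600–3200; Holocene 0.0117–0; Cretaceous 145–66; Mesoproterozoic 1600–1000; Eoarchean 4031–3600.
Larger Ma is older, so oldest→youngest is Eoarchean, Paleoarchean, Mesoproterozoic, Cretaceous, Holocene.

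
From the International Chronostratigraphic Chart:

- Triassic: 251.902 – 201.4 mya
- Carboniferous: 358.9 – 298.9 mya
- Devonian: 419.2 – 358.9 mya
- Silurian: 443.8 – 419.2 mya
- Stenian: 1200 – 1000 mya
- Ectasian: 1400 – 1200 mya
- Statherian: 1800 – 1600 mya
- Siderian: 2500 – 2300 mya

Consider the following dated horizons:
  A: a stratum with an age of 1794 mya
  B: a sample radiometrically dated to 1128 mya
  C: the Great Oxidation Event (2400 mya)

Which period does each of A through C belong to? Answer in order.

A — Statherian; B — Stenian; C — Siderian

Match each age against the start–end ranges in the excerpt: A = 1794 Ma → Statherian (1800–1600); B = 1128 Ma → Stenian (1200–1000); C = 2400 Ma → Siderian (2500–2300).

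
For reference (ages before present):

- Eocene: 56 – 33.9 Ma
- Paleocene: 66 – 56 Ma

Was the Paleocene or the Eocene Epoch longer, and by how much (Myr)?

Eocene, by 12.1 million years

Paleocene: 66 − 56 = 10 Myr.
Eocene: 56 − 33.9 = 22.1 Myr.
Difference: 22.1 − 10 = 12.1 Myr, so the Eocene was longer.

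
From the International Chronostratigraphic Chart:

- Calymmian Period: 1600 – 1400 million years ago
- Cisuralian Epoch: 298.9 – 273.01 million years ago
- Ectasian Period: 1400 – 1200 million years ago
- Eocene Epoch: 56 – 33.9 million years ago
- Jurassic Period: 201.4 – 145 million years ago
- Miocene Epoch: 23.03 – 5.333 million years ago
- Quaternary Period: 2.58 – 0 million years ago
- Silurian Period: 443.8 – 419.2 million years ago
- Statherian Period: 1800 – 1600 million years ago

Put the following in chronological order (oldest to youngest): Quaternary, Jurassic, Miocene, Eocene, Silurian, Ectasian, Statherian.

Sorting by start age (descending Ma, since larger Ma = older): Statherian began 1800, Ectasian began 1400, Silurian began 443.8, Jurassic began 201.4, Eocene began 56, Miocene began 23.03, Quaternary began 2.58.

Statherian → Ectasian → Silurian → Jurassic → Eocene → Miocene → Quaternary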